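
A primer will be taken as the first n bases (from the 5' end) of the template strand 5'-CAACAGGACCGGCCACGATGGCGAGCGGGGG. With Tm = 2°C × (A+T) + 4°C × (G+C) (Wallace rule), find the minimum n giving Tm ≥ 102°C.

n = 30

First 29 bases: CAACAGGACCGGCCACGATGGCGAGCGGG → Tm = 100°C (< 102°C)
First 30 bases: CAACAGGACCGGCCACGATGGCGAGCGGGG → Tm = 104°C (≥ 102°C)
Since every base adds ≥2°C, Tm only increases with n, so the threshold is first crossed at n = 30.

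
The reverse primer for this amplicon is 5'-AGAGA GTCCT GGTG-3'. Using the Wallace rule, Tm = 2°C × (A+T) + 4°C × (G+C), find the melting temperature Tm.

44°C

Base counts: A=3, C=2, T=3, G=6
So N_AT = 6 and N_GC = 8.
Tm = 2×6 + 4×8 = 44°C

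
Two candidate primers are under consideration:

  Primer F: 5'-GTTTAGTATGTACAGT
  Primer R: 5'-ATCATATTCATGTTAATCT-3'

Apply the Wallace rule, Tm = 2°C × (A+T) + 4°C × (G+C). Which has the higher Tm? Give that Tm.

Primer R, 46°C

Primer F: A+T=11, G+C=5 → Tm = 2(11)+4(5) = 42°C
Primer R: A+T=15, G+C=4 → Tm = 2(15)+4(4) = 46°C
42°C vs 46°C → primer R is higher.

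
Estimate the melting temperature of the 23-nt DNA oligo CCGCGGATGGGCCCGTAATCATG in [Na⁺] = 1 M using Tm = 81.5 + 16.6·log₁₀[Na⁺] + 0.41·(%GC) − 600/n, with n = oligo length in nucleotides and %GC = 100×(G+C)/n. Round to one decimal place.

82.2°C

Length n = 23. Base counts: T=4, A=4, G=8, C=7
G+C = 15, so %GC = 15/23 × 100 = 65.217%
Salt term: 16.6 × (0) = 0
GC term: 0.41 × 65.217 = 26.739; length term: −600/23 = −26.087
Tm = 81.5 + (0) + 26.739 − 26.087 = 82.152 → 82.2°C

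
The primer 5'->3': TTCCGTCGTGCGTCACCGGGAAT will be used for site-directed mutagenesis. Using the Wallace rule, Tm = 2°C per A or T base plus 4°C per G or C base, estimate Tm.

Counting bases: A=3, G=7, C=7, T=6
A+T = 9, G+C = 14
Tm = 2(9) + 4(14) = 18 + 56 = 74°C

74°C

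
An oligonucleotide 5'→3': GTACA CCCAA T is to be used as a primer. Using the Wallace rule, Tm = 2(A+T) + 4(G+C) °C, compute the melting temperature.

Base counts: A=4, C=4, T=2, G=1
AT pairs contribute 6, GC pairs contribute 5.
Tm = 2(6) + 4(5) = 12 + 20 = 32°C

32°C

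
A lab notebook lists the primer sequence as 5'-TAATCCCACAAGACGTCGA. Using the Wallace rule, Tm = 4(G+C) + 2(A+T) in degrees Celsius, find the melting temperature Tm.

56°C

Base counts: C=6, T=3, G=3, A=7
A+T = 10, G+C = 9
Tm = 2×10 + 4×9 = 56°C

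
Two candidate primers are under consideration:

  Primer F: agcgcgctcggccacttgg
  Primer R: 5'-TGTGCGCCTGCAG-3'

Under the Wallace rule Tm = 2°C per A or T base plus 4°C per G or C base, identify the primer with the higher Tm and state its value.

Primer F: A+T=5, G+C=14 → Tm = 2(5)+4(14) = 66°C
Primer R: A+T=4, G+C=9 → Tm = 2(4)+4(9) = 44°C
66°C vs 44°C → primer F is higher.

Primer F, 66°C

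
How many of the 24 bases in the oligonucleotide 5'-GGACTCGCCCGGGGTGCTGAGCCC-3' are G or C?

19

Scanning the sequence gives T=3, G=10, A=2, C=9.
G+C = 10 + 9 = 19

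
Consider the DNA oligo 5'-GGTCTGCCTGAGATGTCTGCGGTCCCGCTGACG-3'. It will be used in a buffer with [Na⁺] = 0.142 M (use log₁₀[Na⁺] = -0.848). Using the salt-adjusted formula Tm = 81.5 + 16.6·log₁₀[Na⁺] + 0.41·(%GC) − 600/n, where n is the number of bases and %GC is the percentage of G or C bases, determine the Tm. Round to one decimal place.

Length n = 33. Scanning the sequence gives A=3, C=10, G=12, T=8.
G+C = 22, so %GC = 22/33 × 100 = 66.667%
Salt term: 16.6 × (-0.848) = -14.077
GC term: 0.41 × 66.667 = 27.333; length term: −600/33 = −18.182
Tm = 81.5 + (-14.077) + 27.333 − 18.182 = 76.574 → 76.6°C

76.6°C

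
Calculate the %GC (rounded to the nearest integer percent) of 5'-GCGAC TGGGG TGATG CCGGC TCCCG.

G=11, C=8, A=2, T=4
G+C = 11 + 8 = 19 out of 25 bases
%GC = 19/25 × 100 = 76% ≈ 76%

76%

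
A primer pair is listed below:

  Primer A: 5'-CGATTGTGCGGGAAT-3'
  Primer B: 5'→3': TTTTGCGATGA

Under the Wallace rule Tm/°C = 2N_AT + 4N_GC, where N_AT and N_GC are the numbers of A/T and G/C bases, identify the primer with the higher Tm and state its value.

Primer A, 46°C

Primer A: A+T=7, G+C=8 → Tm = 2(7)+4(8) = 46°C
Primer B: A+T=7, G+C=4 → Tm = 2(7)+4(4) = 30°C
46°C vs 30°C → primer A is higher.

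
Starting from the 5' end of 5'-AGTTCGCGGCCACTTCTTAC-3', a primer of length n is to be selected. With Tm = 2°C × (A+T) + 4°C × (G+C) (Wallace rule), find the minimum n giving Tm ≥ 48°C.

First 14 bases: AGTTCGCGGCCACT → Tm = 46°C (< 48°C)
First 15 bases: AGTTCGCGGCCACTT → Tm = 48°C (≥ 48°C)
Each additional base adds 2°C (A/T) or 4°C (G/C), so Tm is non-decreasing in n; n = 15 is the first length to reach 48°C.

n = 15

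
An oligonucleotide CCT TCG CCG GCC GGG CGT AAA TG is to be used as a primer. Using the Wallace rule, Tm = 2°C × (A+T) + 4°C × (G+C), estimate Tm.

78°C

Counting bases: A=3, C=8, G=8, T=4
So N_AT = 7 and N_GC = 16.
Tm = 2(7) + 4(16) = 14 + 64 = 78°C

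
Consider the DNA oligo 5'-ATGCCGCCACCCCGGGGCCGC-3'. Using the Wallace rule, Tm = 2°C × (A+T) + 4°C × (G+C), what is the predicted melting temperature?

A=2, T=1, C=11, G=7
A+T = 3, G+C = 18
Tm = 2×3 + 4×18 = 78°C

78°C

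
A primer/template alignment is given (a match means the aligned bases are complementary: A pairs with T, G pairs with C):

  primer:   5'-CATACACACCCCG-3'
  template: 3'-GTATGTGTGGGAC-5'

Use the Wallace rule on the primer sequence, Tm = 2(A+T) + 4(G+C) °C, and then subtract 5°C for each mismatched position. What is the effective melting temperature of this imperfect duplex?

Primer base counts: A=4, T=1, G=1, C=7 → A+T=5, G+C=8
Perfect-match Tm = 2(5) + 4(8) = 10 + 32 = 42°C
Mismatches (positions where the bases are not complementary): 1 (at position 12)
Effective Tm = 42 − 1×5 = 42 − 5 = 37°C

37°C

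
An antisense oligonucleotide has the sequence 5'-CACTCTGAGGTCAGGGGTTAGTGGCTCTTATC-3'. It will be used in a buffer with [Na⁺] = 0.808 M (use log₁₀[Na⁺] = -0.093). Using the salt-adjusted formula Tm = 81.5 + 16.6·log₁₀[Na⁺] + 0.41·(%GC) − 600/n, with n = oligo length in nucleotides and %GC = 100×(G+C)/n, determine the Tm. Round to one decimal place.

Length n = 32. C=7, G=10, A=5, T=10
G+C = 17, so %GC = 17/32 × 100 = 53.125%
Salt term: 16.6 × (-0.093) = -1.544
GC term: 0.41 × 53.125 = 21.781; length term: −600/32 = −18.75
Tm = 81.5 + (-1.544) + 21.781 − 18.75 = 82.987 → 83.0°C

83.0°C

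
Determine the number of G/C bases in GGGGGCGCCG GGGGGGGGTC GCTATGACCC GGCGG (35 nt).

Scanning the sequence gives G=21, T=3, C=9, A=2.
G+C = 21 + 9 = 30

30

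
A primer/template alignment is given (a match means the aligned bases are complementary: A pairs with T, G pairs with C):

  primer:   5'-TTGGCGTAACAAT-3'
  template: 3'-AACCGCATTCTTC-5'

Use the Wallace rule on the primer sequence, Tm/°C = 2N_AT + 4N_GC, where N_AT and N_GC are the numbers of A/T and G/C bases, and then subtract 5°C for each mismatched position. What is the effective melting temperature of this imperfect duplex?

26°C

Primer base counts: A=4, T=4, G=3, C=2 → A+T=8, G+C=5
Perfect-match Tm = 2(8) + 4(5) = 16 + 20 = 36°C
Mismatches (positions where the bases are not complementary): 2 (at positions 10, 13)
Effective Tm = 36 − 2×5 = 36 − 10 = 26°C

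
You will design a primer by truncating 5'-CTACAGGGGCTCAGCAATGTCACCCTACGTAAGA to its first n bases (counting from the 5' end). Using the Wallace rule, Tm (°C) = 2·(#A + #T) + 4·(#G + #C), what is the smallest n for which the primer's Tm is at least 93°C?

First 29 bases: CTACAGGGGCTCAGCAATGTCACCCTACG → Tm = 92°C (< 93°C)
First 30 bases: CTACAGGGGCTCAGCAATGTCACCCTACGT → Tm = 94°C (≥ 93°C)
Since every base adds ≥2°C, Tm only increases with n, so the threshold is first crossed at n = 30.

n = 30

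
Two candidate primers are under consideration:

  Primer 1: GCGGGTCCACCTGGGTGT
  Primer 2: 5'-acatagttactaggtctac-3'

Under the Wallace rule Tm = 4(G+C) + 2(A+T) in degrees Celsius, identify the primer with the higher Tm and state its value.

Primer 1, 62°C

Primer 1: A+T=5, G+C=13 → Tm = 2(5)+4(13) = 62°C
Primer 2: A+T=12, G+C=7 → Tm = 2(12)+4(7) = 52°C
62°C vs 52°C → primer 1 is higher.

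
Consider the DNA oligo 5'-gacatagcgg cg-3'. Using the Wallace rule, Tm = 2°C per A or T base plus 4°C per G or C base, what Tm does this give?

Base counts: C=3, G=5, T=1, A=3
So N_AT = 4 and N_GC = 8.
Tm = 2×4 + 4×8 = 40°C

40°C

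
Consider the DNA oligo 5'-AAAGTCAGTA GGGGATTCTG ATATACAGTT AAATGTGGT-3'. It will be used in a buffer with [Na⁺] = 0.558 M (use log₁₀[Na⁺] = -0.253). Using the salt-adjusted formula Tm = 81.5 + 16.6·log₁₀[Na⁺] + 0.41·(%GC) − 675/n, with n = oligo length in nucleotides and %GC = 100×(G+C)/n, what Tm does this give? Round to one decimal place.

74.7°C

Length n = 39. C=3, G=11, A=13, T=12
G+C = 14, so %GC = 14/39 × 100 = 35.897%
Salt term: 16.6 × (-0.253) = -4.2
GC term: 0.41 × 35.897 = 14.718; length term: −675/39 = −17.308
Tm = 81.5 + (-4.2) + 14.718 − 17.308 = 74.71 → 74.7°C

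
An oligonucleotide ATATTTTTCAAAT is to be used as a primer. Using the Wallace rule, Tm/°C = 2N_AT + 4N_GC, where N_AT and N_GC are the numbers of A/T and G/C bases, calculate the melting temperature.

28°C

Base counts: C=1, T=7, A=5, G=0
AT pairs contribute 12, GC pairs contribute 1.
Tm = 2(12) + 4(1) = 24 + 4 = 28°C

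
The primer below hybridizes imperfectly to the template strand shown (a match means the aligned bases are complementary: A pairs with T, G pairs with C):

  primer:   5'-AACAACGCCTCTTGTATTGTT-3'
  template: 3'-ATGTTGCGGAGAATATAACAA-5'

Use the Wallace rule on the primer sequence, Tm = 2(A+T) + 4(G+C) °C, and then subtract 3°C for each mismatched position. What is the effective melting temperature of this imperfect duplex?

Primer base counts: A=5, T=8, G=3, C=5 → A+T=13, G+C=8
Perfect-match Tm = 2(13) + 4(8) = 26 + 32 = 58°C
Mismatches (positions where the bases are not complementary): 2 (at positions 1, 14)
Effective Tm = 58 − 2×3 = 58 − 6 = 52°C

52°C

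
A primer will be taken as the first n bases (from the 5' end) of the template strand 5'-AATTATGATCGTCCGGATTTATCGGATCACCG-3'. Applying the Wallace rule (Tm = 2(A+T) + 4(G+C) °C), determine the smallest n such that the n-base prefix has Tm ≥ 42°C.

n = 15

First 14 bases: AATTATGATCGTCC → Tm = 38°C (< 42°C)
First 15 bases: AATTATGATCGTCCG → Tm = 42°C (≥ 42°C)
Each additional base adds 2°C (A/T) or 4°C (G/C), so Tm is non-decreasing in n; n = 15 is the first length to reach 42°C.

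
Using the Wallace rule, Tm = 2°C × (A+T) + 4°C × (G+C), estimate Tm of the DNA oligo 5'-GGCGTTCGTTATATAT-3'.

44°C

Counting bases: C=2, T=7, G=4, A=3
So N_AT = 10 and N_GC = 6.
Tm = 4·6 + 2·10 = 24 + 20 = 44°C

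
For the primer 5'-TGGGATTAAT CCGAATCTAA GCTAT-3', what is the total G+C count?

9

A=8, T=8, C=4, G=5
G+C = 5 + 4 = 9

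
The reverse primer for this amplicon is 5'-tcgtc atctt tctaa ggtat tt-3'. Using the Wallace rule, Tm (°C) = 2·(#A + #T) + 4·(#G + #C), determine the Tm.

Base counts: C=4, G=3, T=11, A=4
A+T = 15, G+C = 7
Tm = 2×15 + 4×7 = 58°C

58°C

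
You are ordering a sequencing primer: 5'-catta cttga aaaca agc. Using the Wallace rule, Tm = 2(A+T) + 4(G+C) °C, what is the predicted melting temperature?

Base counts: T=4, A=8, G=2, C=4
So N_AT = 12 and N_GC = 6.
Tm = 2(12) + 4(6) = 24 + 24 = 48°C

48°C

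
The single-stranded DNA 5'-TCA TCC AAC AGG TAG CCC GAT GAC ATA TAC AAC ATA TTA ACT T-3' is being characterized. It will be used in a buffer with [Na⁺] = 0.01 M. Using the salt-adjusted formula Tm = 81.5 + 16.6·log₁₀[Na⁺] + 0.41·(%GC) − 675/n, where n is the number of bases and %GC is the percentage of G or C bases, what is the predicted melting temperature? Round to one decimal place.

Length n = 43. Scanning the sequence gives G=5, T=11, C=11, A=16.
G+C = 16, so %GC = 16/43 × 100 = 37.209%
Salt term: 16.6 × (-2) = -33.2
GC term: 0.41 × 37.209 = 15.256; length term: −675/43 = −15.698
Tm = 81.5 + (-33.2) + 15.256 − 15.698 = 47.858 → 47.9°C

47.9°C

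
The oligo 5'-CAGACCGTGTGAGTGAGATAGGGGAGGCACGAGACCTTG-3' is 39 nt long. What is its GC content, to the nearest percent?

Base counts: A=10, T=6, C=7, G=16
G+C = 16 + 7 = 23 out of 39 bases
%GC = 23/39 × 100 = 58.97% ≈ 59%

59%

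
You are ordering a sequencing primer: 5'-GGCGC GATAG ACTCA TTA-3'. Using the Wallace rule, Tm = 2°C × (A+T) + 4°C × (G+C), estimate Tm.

Counting bases: A=5, C=4, G=5, T=4
AT pairs contribute 9, GC pairs contribute 9.
Tm = 2×9 + 4×9 = 54°C

54°C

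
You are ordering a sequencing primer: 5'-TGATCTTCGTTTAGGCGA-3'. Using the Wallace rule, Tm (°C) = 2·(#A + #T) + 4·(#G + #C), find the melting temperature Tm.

52°C

Base counts: A=3, C=3, T=7, G=5
A+T = 10, G+C = 8
Tm = 2(10) + 4(8) = 20 + 32 = 52°C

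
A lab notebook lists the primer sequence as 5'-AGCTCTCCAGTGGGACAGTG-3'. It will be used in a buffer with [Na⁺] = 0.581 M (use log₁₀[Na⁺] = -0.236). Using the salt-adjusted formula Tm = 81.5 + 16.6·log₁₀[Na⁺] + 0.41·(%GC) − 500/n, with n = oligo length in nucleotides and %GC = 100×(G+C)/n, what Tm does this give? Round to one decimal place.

77.2°C

Length n = 20. Counting bases: C=5, G=7, T=4, A=4
G+C = 12, so %GC = 12/20 × 100 = 60%
Salt term: 16.6 × (-0.236) = -3.918
GC term: 0.41 × 60 = 24.6; length term: −500/20 = −25
Tm = 81.5 + (-3.918) + 24.6 − 25 = 77.182 → 77.2°C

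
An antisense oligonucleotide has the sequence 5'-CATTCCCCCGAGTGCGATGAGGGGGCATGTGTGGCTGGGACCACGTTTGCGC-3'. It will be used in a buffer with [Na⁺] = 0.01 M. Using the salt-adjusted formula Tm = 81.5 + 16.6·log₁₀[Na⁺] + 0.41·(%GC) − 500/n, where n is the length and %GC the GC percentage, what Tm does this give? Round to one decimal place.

Length n = 52. Scanning the sequence gives G=20, A=7, C=14, T=11.
G+C = 34, so %GC = 34/52 × 100 = 65.385%
Salt term: 16.6 × (-2) = -33.2
GC term: 0.41 × 65.385 = 26.808; length term: −500/52 = −9.615
Tm = 81.5 + (-33.2) + 26.808 − 9.615 = 65.493 → 65.5°C

65.5°C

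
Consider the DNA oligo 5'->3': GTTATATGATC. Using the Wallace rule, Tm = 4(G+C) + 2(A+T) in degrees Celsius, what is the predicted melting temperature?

C=1, A=3, T=5, G=2
A+T = 8, G+C = 3
Tm = 4·3 + 2·8 = 12 + 16 = 28°C

28°C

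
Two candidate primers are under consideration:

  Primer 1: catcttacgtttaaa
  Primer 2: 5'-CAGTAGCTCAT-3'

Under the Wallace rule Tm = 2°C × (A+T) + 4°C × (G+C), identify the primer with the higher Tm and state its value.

Primer 1: A+T=11, G+C=4 → Tm = 2(11)+4(4) = 38°C
Primer 2: A+T=6, G+C=5 → Tm = 2(6)+4(5) = 32°C
38°C vs 32°C → primer 1 is higher.

Primer 1, 38°C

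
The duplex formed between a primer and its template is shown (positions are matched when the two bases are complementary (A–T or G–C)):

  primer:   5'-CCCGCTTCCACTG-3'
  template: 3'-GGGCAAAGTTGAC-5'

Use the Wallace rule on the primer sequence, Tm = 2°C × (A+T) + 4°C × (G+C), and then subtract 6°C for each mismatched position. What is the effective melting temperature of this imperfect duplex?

Primer base counts: A=1, T=3, G=2, C=7 → A+T=4, G+C=9
Perfect-match Tm = 2(4) + 4(9) = 8 + 36 = 44°C
Mismatches (positions where the bases are not complementary): 2 (at positions 5, 9)
Effective Tm = 44 − 2×6 = 44 − 12 = 32°C

32°C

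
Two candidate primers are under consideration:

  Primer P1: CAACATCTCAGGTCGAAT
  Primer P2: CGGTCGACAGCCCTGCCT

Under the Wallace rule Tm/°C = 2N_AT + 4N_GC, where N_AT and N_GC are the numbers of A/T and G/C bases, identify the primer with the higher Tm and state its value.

Primer P2, 62°C

Primer P1: A+T=10, G+C=8 → Tm = 2(10)+4(8) = 52°C
Primer P2: A+T=5, G+C=13 → Tm = 2(5)+4(13) = 62°C
52°C vs 62°C → primer P2 is higher.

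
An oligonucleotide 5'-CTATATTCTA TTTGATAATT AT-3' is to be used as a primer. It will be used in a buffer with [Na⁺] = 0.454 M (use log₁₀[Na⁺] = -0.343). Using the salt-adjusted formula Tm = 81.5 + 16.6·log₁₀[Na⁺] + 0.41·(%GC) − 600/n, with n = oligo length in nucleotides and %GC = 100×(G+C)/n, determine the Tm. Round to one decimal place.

54.1°C

Length n = 22. T=12, A=7, C=2, G=1
G+C = 3, so %GC = 3/22 × 100 = 13.636%
Salt term: 16.6 × (-0.343) = -5.694
GC term: 0.41 × 13.636 = 5.591; length term: −600/22 = −27.273
Tm = 81.5 + (-5.694) + 5.591 − 27.273 = 54.124 → 54.1°C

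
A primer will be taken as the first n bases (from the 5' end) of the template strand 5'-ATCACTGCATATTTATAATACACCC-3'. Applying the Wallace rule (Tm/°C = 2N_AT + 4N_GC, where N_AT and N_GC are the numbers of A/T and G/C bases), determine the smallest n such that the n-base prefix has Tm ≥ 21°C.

n = 8

First 7 bases: ATCACTG → Tm = 20°C (< 21°C)
First 8 bases: ATCACTGC → Tm = 24°C (≥ 21°C)
Each additional base adds 2°C (A/T) or 4°C (G/C), so Tm is non-decreasing in n; n = 8 is the first length to reach 21°C.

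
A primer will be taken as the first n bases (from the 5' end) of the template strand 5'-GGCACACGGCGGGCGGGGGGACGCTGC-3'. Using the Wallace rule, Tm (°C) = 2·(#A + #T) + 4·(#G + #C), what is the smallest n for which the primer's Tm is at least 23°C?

n = 7

First 6 bases: GGCACA → Tm = 20°C (< 23°C)
First 7 bases: GGCACAC → Tm = 24°C (≥ 23°C)
Each additional base adds 2°C (A/T) or 4°C (G/C), so Tm is non-decreasing in n; n = 7 is the first length to reach 23°C.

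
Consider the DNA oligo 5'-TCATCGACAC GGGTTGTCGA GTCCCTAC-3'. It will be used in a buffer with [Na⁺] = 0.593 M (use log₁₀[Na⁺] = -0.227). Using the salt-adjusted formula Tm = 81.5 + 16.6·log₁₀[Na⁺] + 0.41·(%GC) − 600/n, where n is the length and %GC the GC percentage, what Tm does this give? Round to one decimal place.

Length n = 28. A=5, C=9, G=7, T=7
G+C = 16, so %GC = 16/28 × 100 = 57.143%
Salt term: 16.6 × (-0.227) = -3.768
GC term: 0.41 × 57.143 = 23.429; length term: −600/28 = −21.429
Tm = 81.5 + (-3.768) + 23.429 − 21.429 = 79.732 → 79.7°C

79.7°C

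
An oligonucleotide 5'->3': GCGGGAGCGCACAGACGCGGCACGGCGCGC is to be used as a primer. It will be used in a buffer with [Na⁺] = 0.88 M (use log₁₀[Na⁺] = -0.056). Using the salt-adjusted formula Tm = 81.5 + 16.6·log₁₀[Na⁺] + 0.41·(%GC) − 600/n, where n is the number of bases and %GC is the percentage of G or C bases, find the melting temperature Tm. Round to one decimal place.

94.7°C

Length n = 30. Counting bases: T=0, G=14, A=5, C=11
G+C = 25, so %GC = 25/30 × 100 = 83.333%
Salt term: 16.6 × (-0.056) = -0.93
GC term: 0.41 × 83.333 = 34.167; length term: −600/30 = −20
Tm = 81.5 + (-0.93) + 34.167 − 20 = 94.737 → 94.7°C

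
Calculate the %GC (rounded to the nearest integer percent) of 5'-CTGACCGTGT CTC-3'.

62%

Counting bases: C=5, A=1, T=4, G=3
G+C = 3 + 5 = 8 out of 13 bases
%GC = 8/13 × 100 = 61.54% ≈ 62%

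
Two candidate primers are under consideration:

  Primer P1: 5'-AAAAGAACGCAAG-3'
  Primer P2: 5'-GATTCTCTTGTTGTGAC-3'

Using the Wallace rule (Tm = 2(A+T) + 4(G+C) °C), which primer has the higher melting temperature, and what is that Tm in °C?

Primer P1: A+T=8, G+C=5 → Tm = 2(8)+4(5) = 36°C
Primer P2: A+T=10, G+C=7 → Tm = 2(10)+4(7) = 48°C
36°C vs 48°C → primer P2 is higher.

Primer P2, 48°C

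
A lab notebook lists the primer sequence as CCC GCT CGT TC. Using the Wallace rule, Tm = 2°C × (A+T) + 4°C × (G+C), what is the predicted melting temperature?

38°C

Base counts: C=6, T=3, A=0, G=2
So N_AT = 3 and N_GC = 8.
Tm = 4·8 + 2·3 = 32 + 6 = 38°C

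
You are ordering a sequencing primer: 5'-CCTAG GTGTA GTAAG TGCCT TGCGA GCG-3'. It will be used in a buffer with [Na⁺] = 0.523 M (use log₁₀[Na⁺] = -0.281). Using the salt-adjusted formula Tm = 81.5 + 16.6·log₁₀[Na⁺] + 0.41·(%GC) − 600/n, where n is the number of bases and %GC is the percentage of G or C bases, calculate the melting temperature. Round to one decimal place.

Length n = 28. T=7, A=5, G=10, C=6
G+C = 16, so %GC = 16/28 × 100 = 57.143%
Salt term: 16.6 × (-0.281) = -4.665
GC term: 0.41 × 57.143 = 23.429; length term: −600/28 = −21.429
Tm = 81.5 + (-4.665) + 23.429 − 21.429 = 78.835 → 78.8°C

78.8°C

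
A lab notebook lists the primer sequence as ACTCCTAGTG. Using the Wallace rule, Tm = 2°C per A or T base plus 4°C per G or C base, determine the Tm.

Scanning the sequence gives T=3, G=2, A=2, C=3.
A+T = 5, G+C = 5
Tm = 4·5 + 2·5 = 20 + 10 = 30°C

30°C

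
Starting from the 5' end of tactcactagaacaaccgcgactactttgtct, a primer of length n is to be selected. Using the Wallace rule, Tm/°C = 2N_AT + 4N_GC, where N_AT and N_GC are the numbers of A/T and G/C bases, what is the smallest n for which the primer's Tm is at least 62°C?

First 20 bases: TACTCACTAGAACAACCGCG → Tm = 60°C (< 62°C)
First 21 bases: TACTCACTAGAACAACCGCGA → Tm = 62°C (≥ 62°C)
Since every base adds ≥2°C, Tm only increases with n, so the threshold is first crossed at n = 21.

n = 21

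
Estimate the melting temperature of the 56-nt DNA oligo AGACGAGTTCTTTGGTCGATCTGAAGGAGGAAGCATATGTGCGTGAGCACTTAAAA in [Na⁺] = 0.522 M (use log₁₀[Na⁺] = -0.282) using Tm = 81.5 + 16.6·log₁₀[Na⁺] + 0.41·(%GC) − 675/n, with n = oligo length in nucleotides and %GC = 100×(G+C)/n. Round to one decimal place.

Length n = 56. Counting bases: T=14, C=8, G=17, A=17
G+C = 25, so %GC = 25/56 × 100 = 44.643%
Salt term: 16.6 × (-0.282) = -4.681
GC term: 0.41 × 44.643 = 18.304; length term: −675/56 = −12.054
Tm = 81.5 + (-4.681) + 18.304 − 12.054 = 83.069 → 83.1°C

83.1°C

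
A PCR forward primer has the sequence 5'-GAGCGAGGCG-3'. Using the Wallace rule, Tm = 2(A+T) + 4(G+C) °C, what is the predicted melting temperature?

36°C

A=2, C=2, G=6, T=0
AT pairs contribute 2, GC pairs contribute 8.
Tm = 4·8 + 2·2 = 32 + 4 = 36°C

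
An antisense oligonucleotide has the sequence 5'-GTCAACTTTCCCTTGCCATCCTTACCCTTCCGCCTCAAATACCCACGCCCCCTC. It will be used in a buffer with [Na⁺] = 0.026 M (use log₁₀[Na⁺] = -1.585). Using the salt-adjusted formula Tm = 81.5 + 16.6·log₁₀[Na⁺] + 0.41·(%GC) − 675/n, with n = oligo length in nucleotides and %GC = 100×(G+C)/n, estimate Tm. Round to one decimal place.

Length n = 54. T=14, A=9, G=4, C=27
G+C = 31, so %GC = 31/54 × 100 = 57.407%
Salt term: 16.6 × (-1.585) = -26.311
GC term: 0.41 × 57.407 = 23.537; length term: −675/54 = −12.5
Tm = 81.5 + (-26.311) + 23.537 − 12.5 = 66.226 → 66.2°C

66.2°C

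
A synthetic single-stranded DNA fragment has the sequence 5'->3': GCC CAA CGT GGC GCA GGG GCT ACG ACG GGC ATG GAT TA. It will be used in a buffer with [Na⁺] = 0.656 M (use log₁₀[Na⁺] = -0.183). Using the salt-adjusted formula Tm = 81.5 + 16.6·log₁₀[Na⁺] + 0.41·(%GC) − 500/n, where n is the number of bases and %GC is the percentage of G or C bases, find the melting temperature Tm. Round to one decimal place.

Length n = 38. Counting bases: T=5, C=10, A=8, G=15
G+C = 25, so %GC = 25/38 × 100 = 65.789%
Salt term: 16.6 × (-0.183) = -3.038
GC term: 0.41 × 65.789 = 26.973; length term: −500/38 = −13.158
Tm = 81.5 + (-3.038) + 26.973 − 13.158 = 92.277 → 92.3°C

92.3°C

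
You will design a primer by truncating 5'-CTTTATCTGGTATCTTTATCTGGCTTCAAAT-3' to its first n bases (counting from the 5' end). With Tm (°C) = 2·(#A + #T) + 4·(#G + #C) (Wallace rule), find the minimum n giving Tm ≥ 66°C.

n = 24

First 23 bases: CTTTATCTGGTATCTTTATCTGG → Tm = 62°C (< 66°C)
First 24 bases: CTTTATCTGGTATCTTTATCTGGC → Tm = 66°C (≥ 66°C)
Since every base adds ≥2°C, Tm only increases with n, so the threshold is first crossed at n = 24.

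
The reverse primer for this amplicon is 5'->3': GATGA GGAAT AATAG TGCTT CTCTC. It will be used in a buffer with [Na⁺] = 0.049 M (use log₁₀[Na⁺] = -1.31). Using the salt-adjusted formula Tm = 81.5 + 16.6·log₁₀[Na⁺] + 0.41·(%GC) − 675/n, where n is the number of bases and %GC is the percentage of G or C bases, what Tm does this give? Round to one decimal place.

49.2°C

Length n = 25. Counting bases: C=4, A=7, T=8, G=6
G+C = 10, so %GC = 10/25 × 100 = 40%
Salt term: 16.6 × (-1.31) = -21.746
GC term: 0.41 × 40 = 16.4; length term: −675/25 = −27
Tm = 81.5 + (-21.746) + 16.4 − 27 = 49.154 → 49.2°C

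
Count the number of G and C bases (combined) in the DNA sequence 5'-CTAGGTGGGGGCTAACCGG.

Counting bases: G=9, A=3, T=3, C=4
Total G or C: 9 + 4 = 13

13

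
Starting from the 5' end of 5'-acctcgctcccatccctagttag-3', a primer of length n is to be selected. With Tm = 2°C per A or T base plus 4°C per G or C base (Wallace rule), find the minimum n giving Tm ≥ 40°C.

n = 12

First 11 bases: ACCTCGCTCCC → Tm = 38°C (< 40°C)
First 12 bases: ACCTCGCTCCCA → Tm = 40°C (≥ 40°C)
Since every base adds ≥2°C, Tm only increases with n, so the threshold is first crossed at n = 12.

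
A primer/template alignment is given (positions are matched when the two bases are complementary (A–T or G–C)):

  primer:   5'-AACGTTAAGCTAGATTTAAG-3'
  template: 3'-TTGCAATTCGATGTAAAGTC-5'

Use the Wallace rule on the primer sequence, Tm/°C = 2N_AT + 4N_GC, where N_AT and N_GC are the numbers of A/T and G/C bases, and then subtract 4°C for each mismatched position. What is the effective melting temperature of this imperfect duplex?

Primer base counts: A=8, T=6, G=4, C=2 → A+T=14, G+C=6
Perfect-match Tm = 2(14) + 4(6) = 28 + 24 = 52°C
Mismatches (positions where the bases are not complementary): 2 (at positions 13, 18)
Effective Tm = 52 − 2×4 = 52 − 8 = 44°C

44°C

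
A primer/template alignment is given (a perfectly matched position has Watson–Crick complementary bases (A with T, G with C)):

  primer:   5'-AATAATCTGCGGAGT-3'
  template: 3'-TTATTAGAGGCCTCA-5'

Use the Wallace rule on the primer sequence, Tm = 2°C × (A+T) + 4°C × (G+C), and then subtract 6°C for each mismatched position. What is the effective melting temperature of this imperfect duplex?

36°C

Primer base counts: A=5, T=4, G=4, C=2 → A+T=9, G+C=6
Perfect-match Tm = 2(9) + 4(6) = 18 + 24 = 42°C
Mismatches (positions where the bases are not complementary): 1 (at position 9)
Effective Tm = 42 − 1×6 = 42 − 6 = 36°C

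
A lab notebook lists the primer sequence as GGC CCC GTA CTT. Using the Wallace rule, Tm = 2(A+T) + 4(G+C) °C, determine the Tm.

Scanning the sequence gives G=3, A=1, C=5, T=3.
A+T = 4, G+C = 8
Tm = 2×4 + 4×8 = 40°C

40°C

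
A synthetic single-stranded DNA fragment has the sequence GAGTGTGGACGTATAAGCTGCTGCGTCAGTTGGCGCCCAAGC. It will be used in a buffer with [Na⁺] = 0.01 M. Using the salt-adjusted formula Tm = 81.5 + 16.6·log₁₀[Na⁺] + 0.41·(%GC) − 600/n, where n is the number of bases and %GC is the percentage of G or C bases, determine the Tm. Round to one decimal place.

Length n = 42. Base counts: A=8, C=10, T=9, G=15
G+C = 25, so %GC = 25/42 × 100 = 59.524%
Salt term: 16.6 × (-2) = -33.2
GC term: 0.41 × 59.524 = 24.405; length term: −600/42 = −14.286
Tm = 81.5 + (-33.2) + 24.405 − 14.286 = 58.419 → 58.4°C

58.4°C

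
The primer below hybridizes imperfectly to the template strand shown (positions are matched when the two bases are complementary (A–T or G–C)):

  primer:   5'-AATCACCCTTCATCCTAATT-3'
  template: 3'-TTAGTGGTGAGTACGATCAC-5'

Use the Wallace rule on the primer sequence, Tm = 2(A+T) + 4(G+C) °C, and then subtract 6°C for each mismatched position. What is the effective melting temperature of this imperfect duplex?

24°C

Primer base counts: A=6, T=7, G=0, C=7 → A+T=13, G+C=7
Perfect-match Tm = 2(13) + 4(7) = 26 + 28 = 54°C
Mismatches (positions where the bases are not complementary): 5 (at positions 8, 9, 14, 18, 20)
Effective Tm = 54 − 5×6 = 54 − 30 = 24°C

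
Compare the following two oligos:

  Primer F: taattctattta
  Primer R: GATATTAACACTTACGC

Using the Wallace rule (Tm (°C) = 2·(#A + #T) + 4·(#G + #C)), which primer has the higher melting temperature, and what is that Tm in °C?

Primer R, 46°C

Primer F: A+T=11, G+C=1 → Tm = 2(11)+4(1) = 26°C
Primer R: A+T=11, G+C=6 → Tm = 2(11)+4(6) = 46°C
26°C vs 46°C → primer R is higher.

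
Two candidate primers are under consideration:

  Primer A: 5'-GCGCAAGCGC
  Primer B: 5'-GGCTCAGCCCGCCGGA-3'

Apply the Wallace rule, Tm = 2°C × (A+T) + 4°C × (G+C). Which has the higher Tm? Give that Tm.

Primer A: A+T=2, G+C=8 → Tm = 2(2)+4(8) = 36°C
Primer B: A+T=3, G+C=13 → Tm = 2(3)+4(13) = 58°C
36°C vs 58°C → primer B is higher.

Primer B, 58°C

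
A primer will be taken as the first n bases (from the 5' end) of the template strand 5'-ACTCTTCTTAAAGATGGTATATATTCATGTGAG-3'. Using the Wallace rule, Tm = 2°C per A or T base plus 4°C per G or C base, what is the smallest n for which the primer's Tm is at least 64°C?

n = 26

First 25 bases: ACTCTTCTTAAAGATGGTATATATT → Tm = 62°C (< 64°C)
First 26 bases: ACTCTTCTTAAAGATGGTATATATTC → Tm = 66°C (≥ 64°C)
Since every base adds ≥2°C, Tm only increases with n, so the threshold is first crossed at n = 26.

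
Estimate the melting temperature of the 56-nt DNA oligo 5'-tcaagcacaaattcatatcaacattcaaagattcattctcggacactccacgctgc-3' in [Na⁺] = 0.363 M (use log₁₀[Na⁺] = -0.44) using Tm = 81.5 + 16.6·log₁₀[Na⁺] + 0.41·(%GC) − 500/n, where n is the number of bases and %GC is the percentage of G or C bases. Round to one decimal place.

Length n = 56. Base counts: T=14, A=19, G=6, C=17
G+C = 23, so %GC = 23/56 × 100 = 41.071%
Salt term: 16.6 × (-0.44) = -7.304
GC term: 0.41 × 41.071 = 16.839; length term: −500/56 = −8.929
Tm = 81.5 + (-7.304) + 16.839 − 8.929 = 82.106 → 82.1°C

82.1°C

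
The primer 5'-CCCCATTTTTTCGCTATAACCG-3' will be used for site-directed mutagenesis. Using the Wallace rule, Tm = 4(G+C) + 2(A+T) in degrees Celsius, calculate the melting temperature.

64°C

A=4, T=8, C=8, G=2
A+T = 12, G+C = 10
Tm = 2(12) + 4(10) = 24 + 40 = 64°C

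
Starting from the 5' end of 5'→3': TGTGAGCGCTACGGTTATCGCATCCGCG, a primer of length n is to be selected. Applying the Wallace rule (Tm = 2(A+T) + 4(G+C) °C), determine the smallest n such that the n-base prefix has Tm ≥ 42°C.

First 12 bases: TGTGAGCGCTAC → Tm = 38°C (< 42°C)
First 13 bases: TGTGAGCGCTACG → Tm = 42°C (≥ 42°C)
Each additional base adds 2°C (A/T) or 4°C (G/C), so Tm is non-decreasing in n; n = 13 is the first length to reach 42°C.

n = 13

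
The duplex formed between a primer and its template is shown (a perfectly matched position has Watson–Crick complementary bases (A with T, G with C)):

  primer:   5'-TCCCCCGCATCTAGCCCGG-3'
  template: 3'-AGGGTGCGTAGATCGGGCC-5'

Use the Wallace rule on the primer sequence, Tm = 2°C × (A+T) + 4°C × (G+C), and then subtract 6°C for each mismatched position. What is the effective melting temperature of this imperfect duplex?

Primer base counts: A=2, T=3, G=4, C=10 → A+T=5, G+C=14
Perfect-match Tm = 2(5) + 4(14) = 10 + 56 = 66°C
Mismatches (positions where the bases are not complementary): 1 (at position 5)
Effective Tm = 66 − 1×6 = 66 − 6 = 60°C

60°C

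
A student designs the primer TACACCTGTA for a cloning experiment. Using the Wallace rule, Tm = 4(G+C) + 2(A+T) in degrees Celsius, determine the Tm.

28°C

A=3, C=3, T=3, G=1
A+T = 6, G+C = 4
Tm = 4·4 + 2·6 = 16 + 12 = 28°C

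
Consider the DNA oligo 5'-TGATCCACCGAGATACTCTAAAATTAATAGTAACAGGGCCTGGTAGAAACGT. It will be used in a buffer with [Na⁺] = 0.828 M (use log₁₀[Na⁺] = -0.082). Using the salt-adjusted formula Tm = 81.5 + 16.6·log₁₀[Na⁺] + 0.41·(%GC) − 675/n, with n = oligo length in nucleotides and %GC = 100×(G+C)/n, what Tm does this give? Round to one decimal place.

83.7°C

Length n = 52. Counting bases: T=12, G=11, A=19, C=10
G+C = 21, so %GC = 21/52 × 100 = 40.385%
Salt term: 16.6 × (-0.082) = -1.361
GC term: 0.41 × 40.385 = 16.558; length term: −675/52 = −12.981
Tm = 81.5 + (-1.361) + 16.558 − 12.981 = 83.716 → 83.7°C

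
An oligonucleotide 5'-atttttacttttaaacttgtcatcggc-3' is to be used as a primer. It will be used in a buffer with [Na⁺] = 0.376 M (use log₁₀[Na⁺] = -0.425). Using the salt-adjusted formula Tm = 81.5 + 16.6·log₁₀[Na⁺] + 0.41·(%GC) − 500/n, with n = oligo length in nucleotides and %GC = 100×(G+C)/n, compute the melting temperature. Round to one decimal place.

Length n = 27. Base counts: A=6, G=3, T=13, C=5
G+C = 8, so %GC = 8/27 × 100 = 29.63%
Salt term: 16.6 × (-0.425) = -7.055
GC term: 0.41 × 29.63 = 12.148; length term: −500/27 = −18.519
Tm = 81.5 + (-7.055) + 12.148 − 18.519 = 68.074 → 68.1°C

68.1°C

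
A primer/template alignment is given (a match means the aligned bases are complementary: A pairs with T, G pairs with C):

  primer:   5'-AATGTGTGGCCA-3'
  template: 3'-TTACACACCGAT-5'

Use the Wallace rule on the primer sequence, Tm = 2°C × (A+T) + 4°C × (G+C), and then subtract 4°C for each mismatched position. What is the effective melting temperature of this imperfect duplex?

Primer base counts: A=3, T=3, G=4, C=2 → A+T=6, G+C=6
Perfect-match Tm = 2(6) + 4(6) = 12 + 24 = 36°C
Mismatches (positions where the bases are not complementary): 1 (at position 11)
Effective Tm = 36 − 1×4 = 36 − 4 = 32°C

32°C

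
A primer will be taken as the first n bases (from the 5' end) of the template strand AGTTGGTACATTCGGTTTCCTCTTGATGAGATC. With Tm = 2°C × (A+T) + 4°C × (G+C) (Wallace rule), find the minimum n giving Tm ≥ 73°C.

First 25 bases: AGTTGGTACATTCGGTTTCCTCTTG → Tm = 72°C (< 73°C)
First 26 bases: AGTTGGTACATTCGGTTTCCTCTTGA → Tm = 74°C (≥ 73°C)
Since every base adds ≥2°C, Tm only increases with n, so the threshold is first crossed at n = 26.

n = 26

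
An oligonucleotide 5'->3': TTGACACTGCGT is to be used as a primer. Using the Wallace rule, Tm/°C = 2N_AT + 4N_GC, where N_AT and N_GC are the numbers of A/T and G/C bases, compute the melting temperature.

36°C

Base counts: A=2, G=3, C=3, T=4
A+T = 6, G+C = 6
Tm = 4·6 + 2·6 = 24 + 12 = 36°C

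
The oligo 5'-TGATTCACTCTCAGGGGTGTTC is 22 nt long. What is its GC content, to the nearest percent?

50%

Base counts: A=3, T=8, C=5, G=6
G+C = 6 + 5 = 11 out of 22 bases
%GC = 11/22 × 100 = 50% ≈ 50%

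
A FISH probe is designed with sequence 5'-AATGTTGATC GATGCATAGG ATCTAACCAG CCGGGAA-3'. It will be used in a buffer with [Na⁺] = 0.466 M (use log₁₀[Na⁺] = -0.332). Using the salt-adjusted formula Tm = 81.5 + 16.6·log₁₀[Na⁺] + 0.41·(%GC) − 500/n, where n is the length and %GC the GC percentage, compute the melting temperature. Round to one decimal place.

81.3°C

Length n = 37. Scanning the sequence gives G=10, A=12, T=8, C=7.
G+C = 17, so %GC = 17/37 × 100 = 45.946%
Salt term: 16.6 × (-0.332) = -5.511
GC term: 0.41 × 45.946 = 18.838; length term: −500/37 = −13.514
Tm = 81.5 + (-5.511) + 18.838 − 13.514 = 81.313 → 81.3°C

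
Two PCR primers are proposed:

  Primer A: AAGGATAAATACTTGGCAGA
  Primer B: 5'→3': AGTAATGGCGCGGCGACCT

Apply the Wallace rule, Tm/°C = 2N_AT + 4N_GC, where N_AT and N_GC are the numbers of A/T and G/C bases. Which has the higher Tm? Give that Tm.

Primer B, 62°C

Primer A: A+T=13, G+C=7 → Tm = 2(13)+4(7) = 54°C
Primer B: A+T=7, G+C=12 → Tm = 2(7)+4(12) = 62°C
54°C vs 62°C → primer B is higher.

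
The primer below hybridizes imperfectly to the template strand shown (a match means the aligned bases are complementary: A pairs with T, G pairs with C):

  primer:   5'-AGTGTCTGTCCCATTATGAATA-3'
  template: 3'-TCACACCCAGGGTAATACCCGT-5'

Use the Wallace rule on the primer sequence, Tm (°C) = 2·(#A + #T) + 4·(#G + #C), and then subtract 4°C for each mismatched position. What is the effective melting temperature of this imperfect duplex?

40°C

Primer base counts: A=6, T=8, G=4, C=4 → A+T=14, G+C=8
Perfect-match Tm = 2(14) + 4(8) = 28 + 32 = 60°C
Mismatches (positions where the bases are not complementary): 5 (at positions 6, 7, 19, 20, 21)
Effective Tm = 60 − 5×4 = 60 − 20 = 40°C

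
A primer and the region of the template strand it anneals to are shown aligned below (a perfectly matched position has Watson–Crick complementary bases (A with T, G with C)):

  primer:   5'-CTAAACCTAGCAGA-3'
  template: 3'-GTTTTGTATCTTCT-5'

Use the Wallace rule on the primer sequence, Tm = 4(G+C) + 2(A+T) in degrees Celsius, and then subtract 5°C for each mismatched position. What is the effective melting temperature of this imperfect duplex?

25°C

Primer base counts: A=6, T=2, G=2, C=4 → A+T=8, G+C=6
Perfect-match Tm = 2(8) + 4(6) = 16 + 24 = 40°C
Mismatches (positions where the bases are not complementary): 3 (at positions 2, 7, 11)
Effective Tm = 40 − 3×5 = 40 − 15 = 25°C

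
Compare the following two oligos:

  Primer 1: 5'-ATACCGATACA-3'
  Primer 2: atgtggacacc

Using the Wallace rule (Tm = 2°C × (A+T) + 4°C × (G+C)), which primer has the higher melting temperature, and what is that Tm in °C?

Primer 1: A+T=7, G+C=4 → Tm = 2(7)+4(4) = 30°C
Primer 2: A+T=5, G+C=6 → Tm = 2(5)+4(6) = 34°C
30°C vs 34°C → primer 2 is higher.

Primer 2, 34°C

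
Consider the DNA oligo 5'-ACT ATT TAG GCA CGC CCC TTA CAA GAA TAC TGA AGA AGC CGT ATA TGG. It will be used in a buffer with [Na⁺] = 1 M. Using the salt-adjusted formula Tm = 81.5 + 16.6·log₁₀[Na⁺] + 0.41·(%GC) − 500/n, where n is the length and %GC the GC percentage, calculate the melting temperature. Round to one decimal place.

Length n = 48. Counting bases: G=10, A=16, C=11, T=11
G+C = 21, so %GC = 21/48 × 100 = 43.75%
Salt term: 16.6 × (0) = 0
GC term: 0.41 × 43.75 = 17.938; length term: −500/48 = −10.417
Tm = 81.5 + (0) + 17.938 − 10.417 = 89.021 → 89.0°C

89.0°C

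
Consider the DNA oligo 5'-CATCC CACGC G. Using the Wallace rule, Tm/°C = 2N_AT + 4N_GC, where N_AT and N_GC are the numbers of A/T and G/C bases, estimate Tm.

C=6, A=2, G=2, T=1
AT pairs contribute 3, GC pairs contribute 8.
Tm = 2(3) + 4(8) = 6 + 32 = 38°C

38°C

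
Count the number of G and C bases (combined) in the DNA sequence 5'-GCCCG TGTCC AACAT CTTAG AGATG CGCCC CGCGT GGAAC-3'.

Counting bases: A=8, G=11, C=14, T=7
G+C = 11 + 14 = 25

25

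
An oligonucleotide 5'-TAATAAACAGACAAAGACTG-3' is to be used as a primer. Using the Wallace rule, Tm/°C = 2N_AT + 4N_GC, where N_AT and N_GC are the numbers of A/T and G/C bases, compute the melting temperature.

52°C

Base counts: G=3, T=3, A=11, C=3
AT pairs contribute 14, GC pairs contribute 6.
Tm = 2(14) + 4(6) = 28 + 24 = 52°C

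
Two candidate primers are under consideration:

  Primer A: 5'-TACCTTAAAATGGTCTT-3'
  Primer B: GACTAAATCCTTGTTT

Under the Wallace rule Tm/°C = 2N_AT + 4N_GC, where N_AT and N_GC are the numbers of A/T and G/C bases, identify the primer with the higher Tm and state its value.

Primer A: A+T=12, G+C=5 → Tm = 2(12)+4(5) = 44°C
Primer B: A+T=11, G+C=5 → Tm = 2(11)+4(5) = 42°C
44°C vs 42°C → primer A is higher.

Primer A, 44°C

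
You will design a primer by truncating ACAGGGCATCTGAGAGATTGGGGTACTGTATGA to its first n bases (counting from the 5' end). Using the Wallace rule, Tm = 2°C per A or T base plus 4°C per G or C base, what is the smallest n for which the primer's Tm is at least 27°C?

n = 9

First 8 bases: ACAGGGCA → Tm = 26°C (< 27°C)
First 9 bases: ACAGGGCAT → Tm = 28°C (≥ 27°C)
Each additional base adds 2°C (A/T) or 4°C (G/C), so Tm is non-decreasing in n; n = 9 is the first length to reach 27°C.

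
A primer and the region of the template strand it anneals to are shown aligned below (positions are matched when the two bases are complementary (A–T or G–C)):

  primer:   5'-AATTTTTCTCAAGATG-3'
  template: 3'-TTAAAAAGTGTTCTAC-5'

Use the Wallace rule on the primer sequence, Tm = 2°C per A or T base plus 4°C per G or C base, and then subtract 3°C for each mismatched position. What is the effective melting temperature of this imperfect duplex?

Primer base counts: A=5, T=7, G=2, C=2 → A+T=12, G+C=4
Perfect-match Tm = 2(12) + 4(4) = 24 + 16 = 40°C
Mismatches (positions where the bases are not complementary): 1 (at position 9)
Effective Tm = 40 − 1×3 = 40 − 3 = 37°C

37°C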